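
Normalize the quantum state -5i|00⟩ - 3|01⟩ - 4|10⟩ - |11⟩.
-0.7001i|00⟩ - 0.4201|01⟩ - 0.5601|10⟩ - 0.14|11⟩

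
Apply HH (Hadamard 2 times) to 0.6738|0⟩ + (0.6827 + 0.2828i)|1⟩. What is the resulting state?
0.6738|0⟩ + (0.6827 + 0.2828i)|1⟩

H² = I, so an even number of Hadamards cancels: H^2 = I and the state is unchanged.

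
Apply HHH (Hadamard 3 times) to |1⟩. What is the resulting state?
1/√2|0⟩ - 1/√2|1⟩

H² = I, so H^3 = H: a single Hadamard. With (a, b) = (0, 1), H gives ((a + b)/√2, (a − b)/√2) = (1/√2, -1/√2).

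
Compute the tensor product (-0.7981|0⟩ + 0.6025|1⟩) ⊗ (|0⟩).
-0.7981|00⟩ + 0.6025|10⟩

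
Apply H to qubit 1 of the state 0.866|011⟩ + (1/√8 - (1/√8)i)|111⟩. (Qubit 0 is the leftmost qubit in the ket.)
0.6124|001⟩ - 0.6124|011⟩ + (0.25 - 0.25i)|101⟩ + (-0.25 + 0.25i)|111⟩

H on qubit 1 mixes each pair of kets that differ only in qubit 1: amplitudes (a, b) of (|…0…⟩, |…1…⟩) become ((a + b)/√2, (a − b)/√2). Kets absent from the input have amplitude 0.
(|001⟩, |011⟩): (a, b) = (0, 0.866) → (0.6124, -0.6124)
(|101⟩, |111⟩): (a, b) = (0, (1/√8 - (1/√8)i)) → ((0.25 - 0.25i), (-0.25 + 0.25i))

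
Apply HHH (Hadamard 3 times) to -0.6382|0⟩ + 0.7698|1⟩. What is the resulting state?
0.09306|0⟩ - 0.9956|1⟩

H² = I, so H^3 = H: a single Hadamard. With (a, b) = (-0.6382, 0.7698), H gives ((a + b)/√2, (a − b)/√2) = (0.09306, -0.9956).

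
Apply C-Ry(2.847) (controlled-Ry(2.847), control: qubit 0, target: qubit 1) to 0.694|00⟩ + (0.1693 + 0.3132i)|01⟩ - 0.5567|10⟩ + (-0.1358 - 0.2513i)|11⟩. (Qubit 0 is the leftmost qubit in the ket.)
0.694|00⟩ + (0.1693 + 0.3132i)|01⟩ + (0.05263 + 0.2486i)|10⟩ + (-0.5706 - 0.03688i)|11⟩

C-Ry(2.847) leaves the control-|0⟩ kets |00⟩, |01⟩ unchanged and applies Ry(2.847) to qubit 1 on the control-|1⟩ pair (|10⟩, |11⟩).
Ry(2.847) = [[cos(θ/2), −sin(θ/2)], [sin(θ/2), cos(θ/2)]]; θ = 2.847, cos(θ/2) ≈ 0.146764, sin(θ/2) ≈ 0.989171.
With a = amp(|10⟩) = -0.5567 and b = amp(|11⟩) = (-0.1358 - 0.2513i):
new amp(|10⟩) = (0.146764)·a + (-0.989171)·b = (0.05263 + 0.2486i)
new amp(|11⟩) = (0.989171)·a + (0.146764)·b = (-0.5706 - 0.03688i)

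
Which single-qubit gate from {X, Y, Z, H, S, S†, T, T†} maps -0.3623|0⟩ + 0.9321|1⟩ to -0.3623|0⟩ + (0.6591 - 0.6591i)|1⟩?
T†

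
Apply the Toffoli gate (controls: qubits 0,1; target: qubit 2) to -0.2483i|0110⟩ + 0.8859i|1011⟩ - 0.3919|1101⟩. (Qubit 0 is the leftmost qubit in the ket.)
-0.2483i|0110⟩ + 0.8859i|1011⟩ - 0.3919|1111⟩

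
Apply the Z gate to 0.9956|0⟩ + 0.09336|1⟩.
0.9956|0⟩ - 0.09336|1⟩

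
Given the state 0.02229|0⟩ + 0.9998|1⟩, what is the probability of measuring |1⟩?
0.9996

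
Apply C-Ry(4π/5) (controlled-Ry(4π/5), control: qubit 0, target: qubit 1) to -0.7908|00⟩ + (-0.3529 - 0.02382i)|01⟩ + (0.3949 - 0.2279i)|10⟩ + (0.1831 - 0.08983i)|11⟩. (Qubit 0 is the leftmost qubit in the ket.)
-0.7908|00⟩ + (-0.3529 - 0.02382i)|01⟩ + (-0.05211 + 0.01501i)|10⟩ + (0.4322 - 0.2445i)|11⟩

C-Ry(4π/5) leaves the control-|0⟩ kets |00⟩, |01⟩ unchanged and applies Ry(4π/5) to qubit 1 on the control-|1⟩ pair (|10⟩, |11⟩).
Ry(4π/5) = [[cos(θ/2), −sin(θ/2)], [sin(θ/2), cos(θ/2)]]; θ = 4π/5, cos(θ/2) ≈ 0.309017, sin(θ/2) ≈ 0.951057.
With a = amp(|10⟩) = (0.3949 - 0.2279i) and b = amp(|11⟩) = (0.1831 - 0.08983i):
new amp(|10⟩) = (0.309017)·a + (-0.951057)·b = (-0.05211 + 0.01501i)
new amp(|11⟩) = (0.951057)·a + (0.309017)·b = (0.4322 - 0.2445i)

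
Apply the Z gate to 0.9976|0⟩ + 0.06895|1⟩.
0.9976|0⟩ - 0.06895|1⟩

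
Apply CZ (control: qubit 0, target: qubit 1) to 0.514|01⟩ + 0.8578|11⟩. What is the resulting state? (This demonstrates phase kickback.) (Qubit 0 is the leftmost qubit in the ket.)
0.514|01⟩ - 0.8578|11⟩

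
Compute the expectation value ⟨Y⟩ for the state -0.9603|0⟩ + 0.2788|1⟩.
0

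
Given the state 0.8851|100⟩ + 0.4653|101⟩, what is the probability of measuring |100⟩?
0.7834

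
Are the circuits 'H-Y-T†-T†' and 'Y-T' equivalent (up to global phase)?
No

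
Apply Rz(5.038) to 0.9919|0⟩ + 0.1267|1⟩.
(-0.8058 - 0.5784i)|0⟩ + (-0.1029 + 0.07388i)|1⟩

Rz(5.038) = [[e^(−iθ/2), 0], [0, e^(iθ/2)]] with e^(±iθ/2) = cos(θ/2) ± i·sin(θ/2); θ = 5.038, cos(θ/2) ≈ -0.812369, sin(θ/2) ≈ 0.583143.
With a = amp(|0⟩) = 0.9919 and b = amp(|1⟩) = 0.1267:
new amp(|0⟩) = (-0.812369 - 0.583143i)·a = (-0.8058 - 0.5784i)
new amp(|1⟩) = (-0.812369 + 0.583143i)·b = (-0.1029 + 0.07388i)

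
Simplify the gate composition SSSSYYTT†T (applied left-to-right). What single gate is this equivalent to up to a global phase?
T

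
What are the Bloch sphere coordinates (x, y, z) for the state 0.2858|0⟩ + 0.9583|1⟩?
(0.5478, 0, -0.8367)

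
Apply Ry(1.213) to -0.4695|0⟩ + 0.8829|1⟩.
-0.889|0⟩ + 0.4578|1⟩

Ry(1.213) = [[cos(θ/2), −sin(θ/2)], [sin(θ/2), cos(θ/2)]]; θ = 1.213, cos(θ/2) ≈ 0.821648, sin(θ/2) ≈ 0.569995.
With a = amp(|0⟩) = -0.4695 and b = amp(|1⟩) = 0.8829:
new amp(|0⟩) = (0.821648)·a + (-0.569995)·b = -0.889
new amp(|1⟩) = (0.569995)·a + (0.821648)·b = 0.4578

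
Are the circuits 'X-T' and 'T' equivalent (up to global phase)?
No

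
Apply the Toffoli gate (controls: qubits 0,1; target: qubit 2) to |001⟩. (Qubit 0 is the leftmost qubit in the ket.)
|001⟩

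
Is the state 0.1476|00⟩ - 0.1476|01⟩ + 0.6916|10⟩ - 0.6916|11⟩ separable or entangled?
Separable

Writing the state as a|00⟩ + b|01⟩ + c|10⟩ + d|11⟩, it is a product state iff ad − bc = 0.
Here (a, b, c, d) = (0.1476, -0.1476, 0.6916, -0.6916): ad − bc = (0.1476)(-0.6916) − (-0.1476)(0.6916) = 0, so the state is separable.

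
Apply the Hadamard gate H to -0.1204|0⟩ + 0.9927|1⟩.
0.6168|0⟩ - 0.7871|1⟩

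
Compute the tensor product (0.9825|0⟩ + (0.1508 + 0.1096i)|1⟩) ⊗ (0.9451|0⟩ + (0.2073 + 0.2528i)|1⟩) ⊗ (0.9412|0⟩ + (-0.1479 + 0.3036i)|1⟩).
0.874|000⟩ + (-0.1373 + 0.2819i)|001⟩ + (0.1917 + 0.2338i)|010⟩ + (-0.1055 + 0.0251i)|011⟩ + (0.1341 + 0.09749i)|100⟩ + (-0.05253 + 0.02795i)|101⟩ + (0.003345 + 0.05726i)|110⟩ + (-0.019 - 0.00792i)|111⟩

amp(|b₁b₂…⟩) = product of the factor amplitudes for bits b₁, b₂, …; only kets whose every factor amplitude is nonzero survive.
|000⟩: (0.9825)(0.9451)(0.9412) = 0.874
|001⟩: (0.9825)(0.9451)(-0.1479 + 0.3036i) = (-0.1373 + 0.2819i)
|010⟩: (0.9825)(0.2073 + 0.2528i)(0.9412) = (0.1917 + 0.2338i)
|011⟩: (0.9825)(0.2073 + 0.2528i)(-0.1479 + 0.3036i) = (-0.1055 + 0.0251i)
|100⟩: (0.1508 + 0.1096i)(0.9451)(0.9412) = (0.1341 + 0.09749i)
|101⟩: (0.1508 + 0.1096i)(0.9451)(-0.1479 + 0.3036i) = (-0.05253 + 0.02795i)
|110⟩: (0.1508 + 0.1096i)(0.2073 + 0.2528i)(0.9412) = (0.003345 + 0.05726i)
|111⟩: (0.1508 + 0.1096i)(0.2073 + 0.2528i)(-0.1479 + 0.3036i) = (-0.019 - 0.00792i)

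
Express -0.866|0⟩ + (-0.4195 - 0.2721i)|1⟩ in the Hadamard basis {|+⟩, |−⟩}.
(-0.909 - 0.1924i)|+⟩ + (-0.3157 + 0.1924i)|−⟩

With |ψ⟩ = α|0⟩ + β|1⟩, the Hadamard-basis coefficients are ⟨+|ψ⟩ = (α + β)/√2 and ⟨−|ψ⟩ = (α − β)/√2.
Here α = -0.866, β = (-0.4195 - 0.2721i): (α + β)/√2 = (-0.909 - 0.1924i), (α − β)/√2 = (-0.3157 + 0.1924i).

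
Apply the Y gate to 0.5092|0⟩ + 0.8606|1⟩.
-0.8606i|0⟩ + 0.5092i|1⟩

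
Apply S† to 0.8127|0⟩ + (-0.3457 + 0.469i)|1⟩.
0.8127|0⟩ + (0.469 + 0.3457i)|1⟩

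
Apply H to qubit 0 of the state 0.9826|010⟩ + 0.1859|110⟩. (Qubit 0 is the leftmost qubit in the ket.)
0.8263|010⟩ + 0.5634|110⟩

H on qubit 0 mixes each pair of kets that differ only in qubit 0: amplitudes (a, b) of (|…0…⟩, |…1…⟩) become ((a + b)/√2, (a − b)/√2). Kets absent from the input have amplitude 0.
(|010⟩, |110⟩): (a, b) = (0.9826, 0.1859) → (0.8263, 0.5634)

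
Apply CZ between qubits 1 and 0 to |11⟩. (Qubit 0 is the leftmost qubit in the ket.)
-|11⟩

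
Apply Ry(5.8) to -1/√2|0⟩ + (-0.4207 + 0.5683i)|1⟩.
(0.7872 - 0.136i)|0⟩ + (0.2393 - 0.5518i)|1⟩

Ry(5.8) = [[cos(θ/2), −sin(θ/2)], [sin(θ/2), cos(θ/2)]]; θ = 5.8, cos(θ/2) ≈ -0.970958, sin(θ/2) ≈ 0.239249.
With a = amp(|0⟩) = -1/√2 and b = amp(|1⟩) = (-0.4207 + 0.5683i):
new amp(|0⟩) = (-0.970958)·a + (-0.239249)·b = (0.7872 - 0.136i)
new amp(|1⟩) = (0.239249)·a + (-0.970958)·b = (0.2393 - 0.5518i)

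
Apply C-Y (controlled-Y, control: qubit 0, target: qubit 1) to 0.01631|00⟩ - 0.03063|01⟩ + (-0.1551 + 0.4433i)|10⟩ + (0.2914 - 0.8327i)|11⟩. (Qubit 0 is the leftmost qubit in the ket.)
0.01631|00⟩ - 0.03063|01⟩ + (-0.8327 - 0.2914i)|10⟩ + (-0.4433 - 0.1551i)|11⟩

C-Y leaves the control-|0⟩ kets |00⟩, |01⟩ unchanged and applies Y to qubit 1 on the control-|1⟩ pair (|10⟩, |11⟩).
Y = [[0, -i], [i, 0]].
With a = amp(|10⟩) = (-0.1551 + 0.4433i) and b = amp(|11⟩) = (0.2914 - 0.8327i):
new amp(|10⟩) = (-i)·b = (-0.8327 - 0.2914i)
new amp(|11⟩) = (i)·a = (-0.4433 - 0.1551i)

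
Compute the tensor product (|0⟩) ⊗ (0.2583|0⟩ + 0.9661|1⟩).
0.2583|00⟩ + 0.9661|01⟩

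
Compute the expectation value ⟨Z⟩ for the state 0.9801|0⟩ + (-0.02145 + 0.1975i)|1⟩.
0.9211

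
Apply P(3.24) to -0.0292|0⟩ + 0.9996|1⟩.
-0.0292|0⟩ + (-0.9948 - 0.09821i)|1⟩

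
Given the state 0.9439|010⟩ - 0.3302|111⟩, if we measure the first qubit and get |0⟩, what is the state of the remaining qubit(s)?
|10⟩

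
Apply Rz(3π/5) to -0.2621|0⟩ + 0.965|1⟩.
(-0.1541 + 0.212i)|0⟩ + (0.5672 + 0.7807i)|1⟩

Rz(3π/5) = [[e^(−iθ/2), 0], [0, e^(iθ/2)]] with e^(±iθ/2) = cos(θ/2) ± i·sin(θ/2); θ = 3π/5, cos(θ/2) ≈ 0.587785, sin(θ/2) ≈ 0.809017.
With a = amp(|0⟩) = -0.2621 and b = amp(|1⟩) = 0.965:
new amp(|0⟩) = (0.587785 - 0.809017i)·a = (-0.1541 + 0.212i)
new amp(|1⟩) = (0.587785 + 0.809017i)·b = (0.5672 + 0.7807i)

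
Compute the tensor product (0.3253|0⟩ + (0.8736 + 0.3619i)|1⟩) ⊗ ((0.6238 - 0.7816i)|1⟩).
(0.2029 - 0.2543i)|01⟩ + (0.8278 - 0.4571i)|11⟩

amp(|b₁b₂…⟩) = product of the factor amplitudes for bits b₁, b₂, …; only kets whose every factor amplitude is nonzero survive.
|01⟩: (0.3253)(0.6238 - 0.7816i) = (0.2029 - 0.2543i)
|11⟩: (0.8736 + 0.3619i)(0.6238 - 0.7816i) = (0.8278 - 0.4571i)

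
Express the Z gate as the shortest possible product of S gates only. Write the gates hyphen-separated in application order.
S-S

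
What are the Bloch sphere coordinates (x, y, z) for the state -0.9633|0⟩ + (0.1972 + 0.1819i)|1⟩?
(-0.3799, -0.3504, 0.856)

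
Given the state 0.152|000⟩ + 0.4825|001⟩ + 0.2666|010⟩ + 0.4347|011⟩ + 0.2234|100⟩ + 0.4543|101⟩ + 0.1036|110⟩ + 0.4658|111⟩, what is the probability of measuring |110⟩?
0.01073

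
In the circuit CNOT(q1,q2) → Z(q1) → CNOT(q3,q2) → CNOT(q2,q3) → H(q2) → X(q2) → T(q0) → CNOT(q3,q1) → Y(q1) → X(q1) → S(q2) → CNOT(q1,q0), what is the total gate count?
12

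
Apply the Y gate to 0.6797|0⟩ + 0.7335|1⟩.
-0.7335i|0⟩ + 0.6797i|1⟩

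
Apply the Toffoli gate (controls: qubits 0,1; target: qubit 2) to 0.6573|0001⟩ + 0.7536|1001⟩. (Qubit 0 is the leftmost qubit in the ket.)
0.6573|0001⟩ + 0.7536|1001⟩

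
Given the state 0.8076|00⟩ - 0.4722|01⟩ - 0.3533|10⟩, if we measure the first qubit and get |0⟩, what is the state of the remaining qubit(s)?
0.8633|0⟩ - 0.5047|1⟩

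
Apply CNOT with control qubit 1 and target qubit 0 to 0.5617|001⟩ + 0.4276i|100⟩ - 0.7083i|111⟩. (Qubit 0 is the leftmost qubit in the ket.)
0.5617|001⟩ - 0.7083i|011⟩ + 0.4276i|100⟩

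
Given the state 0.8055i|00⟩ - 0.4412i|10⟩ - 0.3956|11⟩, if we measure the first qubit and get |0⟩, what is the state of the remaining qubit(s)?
i|0⟩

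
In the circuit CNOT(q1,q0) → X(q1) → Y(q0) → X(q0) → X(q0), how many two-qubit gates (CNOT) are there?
1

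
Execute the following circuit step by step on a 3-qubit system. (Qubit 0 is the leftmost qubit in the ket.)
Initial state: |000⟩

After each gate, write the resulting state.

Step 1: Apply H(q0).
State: 1/√2|000⟩ + 1/√2|100⟩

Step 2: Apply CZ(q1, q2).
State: 1/√2|000⟩ + 1/√2|100⟩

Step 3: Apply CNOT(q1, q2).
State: 1/√2|000⟩ + 1/√2|100⟩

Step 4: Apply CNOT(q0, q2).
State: 1/√2|000⟩ + 1/√2|101⟩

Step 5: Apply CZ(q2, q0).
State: 1/√2|000⟩ - 1/√2|101⟩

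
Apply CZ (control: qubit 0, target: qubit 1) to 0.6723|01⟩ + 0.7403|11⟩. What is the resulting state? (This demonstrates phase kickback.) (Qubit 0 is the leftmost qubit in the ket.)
0.6723|01⟩ - 0.7403|11⟩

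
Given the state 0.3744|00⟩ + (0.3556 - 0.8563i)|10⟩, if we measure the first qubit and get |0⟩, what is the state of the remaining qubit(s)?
|0⟩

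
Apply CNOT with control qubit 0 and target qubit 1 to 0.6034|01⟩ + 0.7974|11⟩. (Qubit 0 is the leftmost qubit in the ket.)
0.6034|01⟩ + 0.7974|10⟩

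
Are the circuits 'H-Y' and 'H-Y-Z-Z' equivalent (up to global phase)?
Yes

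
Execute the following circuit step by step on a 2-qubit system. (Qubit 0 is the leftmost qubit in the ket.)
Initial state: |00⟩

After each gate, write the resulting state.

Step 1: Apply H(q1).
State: 1/√2|00⟩ + 1/√2|01⟩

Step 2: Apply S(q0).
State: 1/√2|00⟩ + 1/√2|01⟩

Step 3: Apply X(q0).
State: 1/√2|10⟩ + 1/√2|11⟩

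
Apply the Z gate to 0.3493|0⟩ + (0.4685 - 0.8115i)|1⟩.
0.3493|0⟩ + (-0.4685 + 0.8115i)|1⟩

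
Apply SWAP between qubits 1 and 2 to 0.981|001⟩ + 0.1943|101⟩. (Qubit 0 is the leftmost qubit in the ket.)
0.981|010⟩ + 0.1943|110⟩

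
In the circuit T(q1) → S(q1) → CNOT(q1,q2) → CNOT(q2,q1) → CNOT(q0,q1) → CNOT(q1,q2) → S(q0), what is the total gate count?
7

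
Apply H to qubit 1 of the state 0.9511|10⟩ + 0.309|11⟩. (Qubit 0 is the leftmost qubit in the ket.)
0.891|10⟩ + 0.454|11⟩

H on qubit 1 mixes each pair of kets that differ only in qubit 1: amplitudes (a, b) of (|…0…⟩, |…1…⟩) become ((a + b)/√2, (a − b)/√2). Kets absent from the input have amplitude 0.
(|10⟩, |11⟩): (a, b) = (0.9511, 0.309) → (0.891, 0.454)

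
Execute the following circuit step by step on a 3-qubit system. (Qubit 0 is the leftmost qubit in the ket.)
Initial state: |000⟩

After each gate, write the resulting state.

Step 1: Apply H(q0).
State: 1/√2|000⟩ + 1/√2|100⟩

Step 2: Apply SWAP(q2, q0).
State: 1/√2|000⟩ + 1/√2|001⟩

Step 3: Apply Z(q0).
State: 1/√2|000⟩ + 1/√2|001⟩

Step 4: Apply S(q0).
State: 1/√2|000⟩ + 1/√2|001⟩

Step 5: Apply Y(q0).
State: (1/√2)i|100⟩ + (1/√2)i|101⟩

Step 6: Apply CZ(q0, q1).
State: (1/√2)i|100⟩ + (1/√2)i|101⟩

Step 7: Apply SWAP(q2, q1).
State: (1/√2)i|100⟩ + (1/√2)i|110⟩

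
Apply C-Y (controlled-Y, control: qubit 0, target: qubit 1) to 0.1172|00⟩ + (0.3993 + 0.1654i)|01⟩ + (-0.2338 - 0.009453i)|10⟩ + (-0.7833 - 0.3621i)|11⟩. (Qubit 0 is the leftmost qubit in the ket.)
0.1172|00⟩ + (0.3993 + 0.1654i)|01⟩ + (-0.3621 + 0.7833i)|10⟩ + (0.009453 - 0.2338i)|11⟩

C-Y leaves the control-|0⟩ kets |00⟩, |01⟩ unchanged and applies Y to qubit 1 on the control-|1⟩ pair (|10⟩, |11⟩).
Y = [[0, -i], [i, 0]].
With a = amp(|10⟩) = (-0.2338 - 0.009453i) and b = amp(|11⟩) = (-0.7833 - 0.3621i):
new amp(|10⟩) = (-i)·b = (-0.3621 + 0.7833i)
new amp(|11⟩) = (i)·a = (0.009453 - 0.2338i)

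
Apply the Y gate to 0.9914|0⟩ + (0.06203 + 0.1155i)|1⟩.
(0.1155 - 0.06203i)|0⟩ + 0.9914i|1⟩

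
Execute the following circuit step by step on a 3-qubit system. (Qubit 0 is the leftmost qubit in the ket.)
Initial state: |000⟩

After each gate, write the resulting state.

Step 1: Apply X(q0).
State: |100⟩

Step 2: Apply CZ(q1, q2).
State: |100⟩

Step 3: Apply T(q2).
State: |100⟩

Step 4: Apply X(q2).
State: |101⟩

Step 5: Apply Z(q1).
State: |101⟩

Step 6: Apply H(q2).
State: 1/√2|100⟩ - 1/√2|101⟩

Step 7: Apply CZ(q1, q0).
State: 1/√2|100⟩ - 1/√2|101⟩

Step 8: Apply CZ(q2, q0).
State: 1/√2|100⟩ + 1/√2|101⟩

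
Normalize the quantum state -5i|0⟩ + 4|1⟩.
-0.7809i|0⟩ + 0.6247|1⟩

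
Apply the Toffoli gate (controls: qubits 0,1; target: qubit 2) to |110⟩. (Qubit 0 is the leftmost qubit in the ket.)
|111⟩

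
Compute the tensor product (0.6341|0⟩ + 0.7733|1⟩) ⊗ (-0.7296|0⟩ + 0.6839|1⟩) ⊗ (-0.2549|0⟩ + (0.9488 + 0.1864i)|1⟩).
0.1179|000⟩ + (-0.439 - 0.08624i)|001⟩ - 0.1105|010⟩ + (0.4115 + 0.08083i)|011⟩ + 0.1438|100⟩ + (-0.5353 - 0.1052i)|101⟩ - 0.1348|110⟩ + (0.5018 + 0.09858i)|111⟩

amp(|b₁b₂…⟩) = product of the factor amplitudes for bits b₁, b₂, …; only kets whose every factor amplitude is nonzero survive.
|000⟩: (0.6341)(-0.7296)(-0.2549) = 0.1179
|001⟩: (0.6341)(-0.7296)(0.9488 + 0.1864i) = (-0.439 - 0.08624i)
|010⟩: (0.6341)(0.6839)(-0.2549) = -0.1105
|011⟩: (0.6341)(0.6839)(0.9488 + 0.1864i) = (0.4115 + 0.08083i)
|100⟩: (0.7733)(-0.7296)(-0.2549) = 0.1438
|101⟩: (0.7733)(-0.7296)(0.9488 + 0.1864i) = (-0.5353 - 0.1052i)
|110⟩: (0.7733)(0.6839)(-0.2549) = -0.1348
|111⟩: (0.7733)(0.6839)(0.9488 + 0.1864i) = (0.5018 + 0.09858i)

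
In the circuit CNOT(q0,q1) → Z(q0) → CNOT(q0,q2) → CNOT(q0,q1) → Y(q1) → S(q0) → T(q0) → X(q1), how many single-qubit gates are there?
5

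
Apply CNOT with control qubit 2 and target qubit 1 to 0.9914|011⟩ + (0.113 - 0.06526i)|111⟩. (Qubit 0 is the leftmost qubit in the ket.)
0.9914|001⟩ + (0.113 - 0.06526i)|101⟩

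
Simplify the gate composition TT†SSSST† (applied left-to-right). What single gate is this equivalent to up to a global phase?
T†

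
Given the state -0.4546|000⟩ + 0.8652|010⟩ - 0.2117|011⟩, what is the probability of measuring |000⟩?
0.2067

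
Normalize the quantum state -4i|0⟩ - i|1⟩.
-0.9701i|0⟩ - 0.2425i|1⟩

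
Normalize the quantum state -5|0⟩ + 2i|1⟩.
-0.9285|0⟩ + 0.3714i|1⟩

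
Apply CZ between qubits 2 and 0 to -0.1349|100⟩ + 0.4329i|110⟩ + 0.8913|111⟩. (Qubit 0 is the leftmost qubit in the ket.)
-0.1349|100⟩ + 0.4329i|110⟩ - 0.8913|111⟩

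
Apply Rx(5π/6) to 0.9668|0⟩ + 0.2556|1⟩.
(0.2502 - 0.2469i)|0⟩ + (0.06615 - 0.9339i)|1⟩

Rx(5π/6) = [[cos(θ/2), −i·sin(θ/2)], [−i·sin(θ/2), cos(θ/2)]]; θ = 5π/6, cos(θ/2) ≈ 0.258819, sin(θ/2) ≈ 0.965926.
With a = amp(|0⟩) = 0.9668 and b = amp(|1⟩) = 0.2556:
new amp(|0⟩) = (0.258819)·a + (-0.965926i)·b = (0.2502 - 0.2469i)
new amp(|1⟩) = (-0.965926i)·a + (0.258819)·b = (0.06615 - 0.9339i)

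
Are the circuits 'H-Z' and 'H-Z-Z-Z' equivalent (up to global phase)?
Yes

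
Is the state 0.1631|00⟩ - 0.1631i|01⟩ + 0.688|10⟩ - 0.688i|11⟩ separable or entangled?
Separable

Writing the state as a|00⟩ + b|01⟩ + c|10⟩ + d|11⟩, it is a product state iff ad − bc = 0.
Here (a, b, c, d) = (0.1631, -0.1631i, 0.688, -0.688i): ad − bc = (0.1631)(-0.688i) − (-0.1631i)(0.688) = 0, so the state is separable.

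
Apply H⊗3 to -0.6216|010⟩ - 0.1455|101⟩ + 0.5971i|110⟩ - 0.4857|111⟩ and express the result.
(-0.4429 + 0.2111i)|000⟩ + (0.003394 + 0.2111i)|001⟩ + (0.34 - 0.2111i)|010⟩ + (0.09949 - 0.2111i)|011⟩ + (0.003394 - 0.2111i)|100⟩ + (-0.4429 - 0.2111i)|101⟩ + (0.09949 + 0.2111i)|110⟩ + (0.34 + 0.2111i)|111⟩

H⊗3 gives amp(|y⟩) = (1/2√2) Σ_x (−1)^(x·y) amp(|x⟩), where x·y is the number of positions in which both x and y have a 1.
|000⟩: (-0.6216 - 0.1455 + 0.5971i - 0.4857)/(2√2) = (-0.4429 + 0.2111i)
|001⟩: (-0.6216 + 0.1455 + 0.5971i + 0.4857)/(2√2) = (0.003394 + 0.2111i)
|010⟩: (0.6216 - 0.1455 - 0.5971i + 0.4857)/(2√2) = (0.34 - 0.2111i)
|011⟩: (0.6216 + 0.1455 - 0.5971i - 0.4857)/(2√2) = (0.09949 - 0.2111i)
|100⟩: (-0.6216 + 0.1455 - 0.5971i + 0.4857)/(2√2) = (0.003394 - 0.2111i)
|101⟩: (-0.6216 - 0.1455 - 0.5971i - 0.4857)/(2√2) = (-0.4429 - 0.2111i)
|110⟩: (0.6216 + 0.1455 + 0.5971i - 0.4857)/(2√2) = (0.09949 + 0.2111i)
|111⟩: (0.6216 - 0.1455 + 0.5971i + 0.4857)/(2√2) = (0.34 + 0.2111i)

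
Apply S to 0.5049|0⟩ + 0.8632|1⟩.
0.5049|0⟩ + 0.8632i|1⟩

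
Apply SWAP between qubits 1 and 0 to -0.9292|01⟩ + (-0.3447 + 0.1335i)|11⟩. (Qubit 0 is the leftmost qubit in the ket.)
-0.9292|10⟩ + (-0.3447 + 0.1335i)|11⟩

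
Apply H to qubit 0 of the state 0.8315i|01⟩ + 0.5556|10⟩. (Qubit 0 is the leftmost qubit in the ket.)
0.3929|00⟩ + 0.588i|01⟩ - 0.3929|10⟩ + 0.588i|11⟩

H on qubit 0 mixes each pair of kets that differ only in qubit 0: amplitudes (a, b) of (|…0…⟩, |…1…⟩) become ((a + b)/√2, (a − b)/√2). Kets absent from the input have amplitude 0.
(|00⟩, |10⟩): (a, b) = (0, 0.5556) → (0.3929, -0.3929)
(|01⟩, |11⟩): (a, b) = (0.8315i, 0) → (0.588i, 0.588i)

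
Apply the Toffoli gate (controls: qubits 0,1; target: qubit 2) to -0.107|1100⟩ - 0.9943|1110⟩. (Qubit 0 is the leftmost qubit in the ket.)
-0.9943|1100⟩ - 0.107|1110⟩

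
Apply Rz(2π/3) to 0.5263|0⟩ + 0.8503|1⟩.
(0.2632 - 0.4558i)|0⟩ + (0.4252 + 0.7364i)|1⟩

Rz(2π/3) = [[e^(−iθ/2), 0], [0, e^(iθ/2)]] with e^(±iθ/2) = cos(θ/2) ± i·sin(θ/2); θ = 2π/3, cos(θ/2) ≈ 0.5, sin(θ/2) ≈ 0.866025.
With a = amp(|0⟩) = 0.5263 and b = amp(|1⟩) = 0.8503:
new amp(|0⟩) = (0.5 - 0.866025i)·a = (0.2632 - 0.4558i)
new amp(|1⟩) = (0.5 + 0.866025i)·b = (0.4252 + 0.7364i)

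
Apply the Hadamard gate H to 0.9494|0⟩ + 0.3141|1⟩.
0.8934|0⟩ + 0.4492|1⟩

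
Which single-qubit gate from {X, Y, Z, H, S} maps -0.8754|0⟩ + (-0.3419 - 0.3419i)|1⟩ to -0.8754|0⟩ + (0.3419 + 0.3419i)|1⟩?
Z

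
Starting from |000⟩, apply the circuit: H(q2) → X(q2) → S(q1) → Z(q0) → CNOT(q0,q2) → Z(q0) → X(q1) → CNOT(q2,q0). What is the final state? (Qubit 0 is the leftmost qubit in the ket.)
1/√2|010⟩ + 1/√2|111⟩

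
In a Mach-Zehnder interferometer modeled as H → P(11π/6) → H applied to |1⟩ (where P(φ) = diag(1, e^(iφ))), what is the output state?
(0.06699 + 0.25i)|0⟩ + (0.933 - 0.25i)|1⟩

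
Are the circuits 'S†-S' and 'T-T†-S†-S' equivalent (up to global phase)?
Yes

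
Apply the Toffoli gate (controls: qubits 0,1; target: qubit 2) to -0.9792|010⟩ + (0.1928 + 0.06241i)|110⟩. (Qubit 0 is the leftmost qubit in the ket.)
-0.9792|010⟩ + (0.1928 + 0.06241i)|111⟩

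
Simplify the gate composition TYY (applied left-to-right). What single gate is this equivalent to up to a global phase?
T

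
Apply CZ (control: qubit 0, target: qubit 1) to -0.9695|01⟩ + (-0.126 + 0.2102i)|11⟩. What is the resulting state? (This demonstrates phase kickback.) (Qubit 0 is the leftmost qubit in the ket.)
-0.9695|01⟩ + (0.126 - 0.2102i)|11⟩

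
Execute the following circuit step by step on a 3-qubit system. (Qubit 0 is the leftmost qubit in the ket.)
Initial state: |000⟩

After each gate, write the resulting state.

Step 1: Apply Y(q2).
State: i|001⟩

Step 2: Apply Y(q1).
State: -|011⟩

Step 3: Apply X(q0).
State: -|111⟩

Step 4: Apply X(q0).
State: -|011⟩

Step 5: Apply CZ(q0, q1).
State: -|011⟩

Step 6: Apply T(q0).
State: -|011⟩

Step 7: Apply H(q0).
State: -1/√2|011⟩ - 1/√2|111⟩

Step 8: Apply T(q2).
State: (-1/2 - (1/2)i)|011⟩ + (-1/2 - (1/2)i)|111⟩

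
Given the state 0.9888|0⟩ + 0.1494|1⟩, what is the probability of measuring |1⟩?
0.02232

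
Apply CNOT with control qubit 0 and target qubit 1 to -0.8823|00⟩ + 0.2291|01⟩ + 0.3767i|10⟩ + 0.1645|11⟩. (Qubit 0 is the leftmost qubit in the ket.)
-0.8823|00⟩ + 0.2291|01⟩ + 0.1645|10⟩ + 0.3767i|11⟩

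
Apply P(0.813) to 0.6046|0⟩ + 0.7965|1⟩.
0.6046|0⟩ + (0.5475 + 0.5785i)|1⟩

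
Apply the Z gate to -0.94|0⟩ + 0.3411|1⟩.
-0.94|0⟩ - 0.3411|1⟩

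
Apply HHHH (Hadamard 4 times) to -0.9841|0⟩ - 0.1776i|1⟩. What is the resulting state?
-0.9841|0⟩ - 0.1776i|1⟩

H² = I, so an even number of Hadamards cancels: H^4 = I and the state is unchanged.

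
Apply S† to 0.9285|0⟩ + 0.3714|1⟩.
0.9285|0⟩ - 0.3714i|1⟩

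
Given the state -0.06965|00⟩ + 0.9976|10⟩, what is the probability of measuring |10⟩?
0.9952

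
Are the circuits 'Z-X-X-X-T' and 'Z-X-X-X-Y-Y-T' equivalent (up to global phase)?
Yes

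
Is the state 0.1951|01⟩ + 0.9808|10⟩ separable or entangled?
Entangled

Writing the state as a|00⟩ + b|01⟩ + c|10⟩ + d|11⟩, it is a product state iff ad − bc = 0.
Here (a, b, c, d) = (0, 0.1951, 0.9808, 0): ad − bc = (0)(0) − (0.1951)(0.9808) = -0.1914 ≠ 0, so the state is entangled.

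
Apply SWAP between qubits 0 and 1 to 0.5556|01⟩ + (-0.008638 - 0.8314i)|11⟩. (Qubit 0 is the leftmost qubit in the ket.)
0.5556|10⟩ + (-0.008638 - 0.8314i)|11⟩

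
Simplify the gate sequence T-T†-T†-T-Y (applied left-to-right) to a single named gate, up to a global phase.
Y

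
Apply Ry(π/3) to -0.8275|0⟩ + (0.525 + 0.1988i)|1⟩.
(-0.9791 - 0.0994i)|0⟩ + (0.04091 + 0.1722i)|1⟩

Ry(π/3) = [[cos(θ/2), −sin(θ/2)], [sin(θ/2), cos(θ/2)]]; θ = π/3, cos(θ/2) ≈ 0.866025, sin(θ/2) ≈ 0.5.
With a = amp(|0⟩) = -0.8275 and b = amp(|1⟩) = (0.525 + 0.1988i):
new amp(|0⟩) = (0.866025)·a + (-0.5)·b = (-0.9791 - 0.0994i)
new amp(|1⟩) = (0.5)·a + (0.866025)·b = (0.04091 + 0.1722i)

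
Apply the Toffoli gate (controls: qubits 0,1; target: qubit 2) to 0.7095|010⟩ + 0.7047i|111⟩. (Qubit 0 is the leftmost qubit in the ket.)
0.7095|010⟩ + 0.7047i|110⟩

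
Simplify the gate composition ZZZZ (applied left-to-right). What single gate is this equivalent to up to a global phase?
I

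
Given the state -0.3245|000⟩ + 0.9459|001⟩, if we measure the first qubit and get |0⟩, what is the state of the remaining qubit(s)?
-0.3245|00⟩ + 0.9459|01⟩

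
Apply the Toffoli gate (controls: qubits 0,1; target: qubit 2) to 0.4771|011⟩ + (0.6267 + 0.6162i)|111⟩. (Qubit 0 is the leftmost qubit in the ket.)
0.4771|011⟩ + (0.6267 + 0.6162i)|110⟩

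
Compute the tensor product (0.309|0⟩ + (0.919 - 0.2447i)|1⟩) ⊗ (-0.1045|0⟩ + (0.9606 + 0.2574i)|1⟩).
-0.03229|00⟩ + (0.2968 + 0.07954i)|01⟩ + (-0.09604 + 0.02557i)|10⟩ + (0.9458 + 0.001492i)|11⟩

amp(|b₁b₂…⟩) = product of the factor amplitudes for bits b₁, b₂, …; only kets whose every factor amplitude is nonzero survive.
|00⟩: (0.309)(-0.1045) = -0.03229
|01⟩: (0.309)(0.9606 + 0.2574i) = (0.2968 + 0.07954i)
|10⟩: (0.919 - 0.2447i)(-0.1045) = (-0.09604 + 0.02557i)
|11⟩: (0.919 - 0.2447i)(0.9606 + 0.2574i) = (0.9458 + 0.001492i)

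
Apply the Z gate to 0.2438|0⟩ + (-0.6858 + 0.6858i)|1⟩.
0.2438|0⟩ + (0.6858 - 0.6858i)|1⟩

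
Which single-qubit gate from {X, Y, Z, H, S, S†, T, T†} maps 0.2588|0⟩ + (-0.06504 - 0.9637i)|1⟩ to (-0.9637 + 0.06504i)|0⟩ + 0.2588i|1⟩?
Y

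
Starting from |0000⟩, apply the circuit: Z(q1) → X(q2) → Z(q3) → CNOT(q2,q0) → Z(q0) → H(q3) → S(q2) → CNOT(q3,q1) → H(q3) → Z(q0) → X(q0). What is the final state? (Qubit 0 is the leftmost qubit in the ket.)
(1/2)i|0010⟩ + (1/2)i|0011⟩ + (1/2)i|0110⟩ - (1/2)i|0111⟩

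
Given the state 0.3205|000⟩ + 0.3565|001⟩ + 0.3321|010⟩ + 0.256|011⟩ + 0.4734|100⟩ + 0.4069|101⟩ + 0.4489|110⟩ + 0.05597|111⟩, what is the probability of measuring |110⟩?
0.2015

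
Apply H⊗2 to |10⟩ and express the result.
1/2|00⟩ + 1/2|01⟩ - 1/2|10⟩ - 1/2|11⟩

H⊗2 gives amp(|y⟩) = (1/2) Σ_x (−1)^(x·y) amp(|x⟩), where x·y is the number of positions in which both x and y have a 1.
|00⟩: (1)/2 = 1/2
|01⟩: (1)/2 = 1/2
|10⟩: (-1)/2 = -1/2
|11⟩: (-1)/2 = -1/2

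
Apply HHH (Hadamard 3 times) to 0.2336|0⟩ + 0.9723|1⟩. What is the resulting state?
0.8527|0⟩ - 0.5223|1⟩

H² = I, so H^3 = H: a single Hadamard. With (a, b) = (0.2336, 0.9723), H gives ((a + b)/√2, (a − b)/√2) = (0.8527, -0.5223).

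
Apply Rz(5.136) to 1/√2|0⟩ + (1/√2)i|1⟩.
(-0.5939 - 0.3837i)|0⟩ + (-0.3837 - 0.5939i)|1⟩

Rz(5.136) = [[e^(−iθ/2), 0], [0, e^(iθ/2)]] with e^(±iθ/2) = cos(θ/2) ± i·sin(θ/2); θ = 5.136, cos(θ/2) ≈ -0.839957, sin(θ/2) ≈ 0.542653.
With a = amp(|0⟩) = 1/√2 and b = amp(|1⟩) = (1/√2)i:
new amp(|0⟩) = (-0.839957 - 0.542653i)·a = (-0.5939 - 0.3837i)
new amp(|1⟩) = (-0.839957 + 0.542653i)·b = (-0.3837 - 0.5939i)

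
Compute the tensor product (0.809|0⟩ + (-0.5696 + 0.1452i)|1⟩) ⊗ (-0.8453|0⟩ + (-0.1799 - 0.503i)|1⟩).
-0.6838|00⟩ + (-0.1455 - 0.4069i)|01⟩ + (0.4815 - 0.1227i)|10⟩ + (0.1755 + 0.2604i)|11⟩

amp(|b₁b₂…⟩) = product of the factor amplitudes for bits b₁, b₂, …; only kets whose every factor amplitude is nonzero survive.
|00⟩: (0.809)(-0.8453) = -0.6838
|01⟩: (0.809)(-0.1799 - 0.503i) = (-0.1455 - 0.4069i)
|10⟩: (-0.5696 + 0.1452i)(-0.8453) = (0.4815 - 0.1227i)
|11⟩: (-0.5696 + 0.1452i)(-0.1799 - 0.503i) = (0.1755 + 0.2604i)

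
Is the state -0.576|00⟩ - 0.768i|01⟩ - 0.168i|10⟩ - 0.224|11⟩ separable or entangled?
Entangled

Writing the state as a|00⟩ + b|01⟩ + c|10⟩ + d|11⟩, it is a product state iff ad − bc = 0.
Here (a, b, c, d) = (-0.576, -0.768i, -0.168i, -0.224): ad − bc = (-0.576)(-0.224) − (-0.768i)(-0.168i) = 0.258 ≠ 0, so the state is entangled.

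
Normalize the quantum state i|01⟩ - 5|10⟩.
0.1961i|01⟩ - 0.9806|10⟩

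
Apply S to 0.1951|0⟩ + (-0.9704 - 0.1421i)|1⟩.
0.1951|0⟩ + (0.1421 - 0.9704i)|1⟩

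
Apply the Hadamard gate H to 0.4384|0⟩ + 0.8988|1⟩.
0.9455|0⟩ - 0.3256|1⟩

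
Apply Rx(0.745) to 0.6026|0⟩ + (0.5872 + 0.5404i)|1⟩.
(0.7579 - 0.2137i)|0⟩ + (0.5469 + 0.284i)|1⟩

Rx(0.745) = [[cos(θ/2), −i·sin(θ/2)], [−i·sin(θ/2), cos(θ/2)]]; θ = 0.745, cos(θ/2) ≈ 0.93142, sin(θ/2) ≈ 0.363945.
With a = amp(|0⟩) = 0.6026 and b = amp(|1⟩) = (0.5872 + 0.5404i):
new amp(|0⟩) = (0.93142)·a + (-0.363945i)·b = (0.7579 - 0.2137i)
new amp(|1⟩) = (-0.363945i)·a + (0.93142)·b = (0.5469 + 0.284i)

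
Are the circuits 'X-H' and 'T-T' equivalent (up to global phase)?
No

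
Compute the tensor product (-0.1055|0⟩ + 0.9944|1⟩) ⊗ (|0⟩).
-0.1055|00⟩ + 0.9944|10⟩

amp(|b₁b₂…⟩) = product of the factor amplitudes for bits b₁, b₂, …; only kets whose every factor amplitude is nonzero survive.
|00⟩: (-0.1055)(1) = -0.1055
|10⟩: (0.9944)(1) = 0.9944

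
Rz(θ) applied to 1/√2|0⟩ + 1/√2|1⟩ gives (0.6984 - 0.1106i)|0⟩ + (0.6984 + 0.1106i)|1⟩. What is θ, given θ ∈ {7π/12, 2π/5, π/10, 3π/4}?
π/10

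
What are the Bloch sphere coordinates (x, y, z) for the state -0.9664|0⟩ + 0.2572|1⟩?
(-0.4971, 0, 0.8678)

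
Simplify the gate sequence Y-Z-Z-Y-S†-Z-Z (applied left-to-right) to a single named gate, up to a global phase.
S†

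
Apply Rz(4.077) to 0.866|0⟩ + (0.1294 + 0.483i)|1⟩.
(-0.3904 - 0.773i)|0⟩ + (-0.4895 - 0.1023i)|1⟩

Rz(4.077) = [[e^(−iθ/2), 0], [0, e^(iθ/2)]] with e^(±iθ/2) = cos(θ/2) ± i·sin(θ/2); θ = 4.077, cos(θ/2) ≈ -0.450838, sin(θ/2) ≈ 0.892606.
With a = amp(|0⟩) = 0.866 and b = amp(|1⟩) = (0.1294 + 0.483i):
new amp(|0⟩) = (-0.450838 - 0.892606i)·a = (-0.3904 - 0.773i)
new amp(|1⟩) = (-0.450838 + 0.892606i)·b = (-0.4895 - 0.1023i)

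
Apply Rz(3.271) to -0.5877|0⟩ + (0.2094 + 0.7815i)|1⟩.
(0.038 + 0.5865i)|0⟩ + (-0.7934 + 0.1584i)|1⟩

Rz(3.271) = [[e^(−iθ/2), 0], [0, e^(iθ/2)]] with e^(±iθ/2) = cos(θ/2) ± i·sin(θ/2); θ = 3.271, cos(θ/2) ≈ -0.0646585, sin(θ/2) ≈ 0.997907.
With a = amp(|0⟩) = -0.5877 and b = amp(|1⟩) = (0.2094 + 0.7815i):
new amp(|0⟩) = (-0.0646585 - 0.997907i)·a = (0.038 + 0.5865i)
new amp(|1⟩) = (-0.0646585 + 0.997907i)·b = (-0.7934 + 0.1584i)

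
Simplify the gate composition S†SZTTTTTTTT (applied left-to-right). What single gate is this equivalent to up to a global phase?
Z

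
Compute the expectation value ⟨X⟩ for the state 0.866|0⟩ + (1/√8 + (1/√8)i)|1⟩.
0.6124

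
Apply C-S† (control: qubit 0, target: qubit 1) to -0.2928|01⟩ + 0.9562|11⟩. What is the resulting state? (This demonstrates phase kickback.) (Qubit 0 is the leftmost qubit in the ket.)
-0.2928|01⟩ - 0.9562i|11⟩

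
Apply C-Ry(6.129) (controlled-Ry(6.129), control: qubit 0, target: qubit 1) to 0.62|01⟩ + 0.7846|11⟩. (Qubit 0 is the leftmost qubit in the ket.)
0.62|01⟩ - 0.06043|10⟩ - 0.7823|11⟩

C-Ry(6.129) leaves the control-|0⟩ kets |00⟩, |01⟩ unchanged and applies Ry(6.129) to qubit 1 on the control-|1⟩ pair (|10⟩, |11⟩).
Ry(6.129) = [[cos(θ/2), −sin(θ/2)], [sin(θ/2), cos(θ/2)]]; θ = 6.129, cos(θ/2) ≈ -0.99703, sin(θ/2) ≈ 0.0770163.
With a = amp(|10⟩) = 0 and b = amp(|11⟩) = 0.7846:
new amp(|10⟩) = (-0.99703)·a + (-0.0770163)·b = -0.06043
new amp(|11⟩) = (0.0770163)·a + (-0.99703)·b = -0.7823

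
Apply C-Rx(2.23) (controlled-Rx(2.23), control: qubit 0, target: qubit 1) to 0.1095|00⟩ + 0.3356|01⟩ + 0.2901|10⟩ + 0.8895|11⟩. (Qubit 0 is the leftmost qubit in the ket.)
0.1095|00⟩ + 0.3356|01⟩ + (0.1277 - 0.7987i)|10⟩ + (0.3915 - 0.2605i)|11⟩

C-Rx(2.23) leaves the control-|0⟩ kets |00⟩, |01⟩ unchanged and applies Rx(2.23) to qubit 1 on the control-|1⟩ pair (|10⟩, |11⟩).
Rx(2.23) = [[cos(θ/2), −i·sin(θ/2)], [−i·sin(θ/2), cos(θ/2)]]; θ = 2.23, cos(θ/2) ≈ 0.440177, sin(θ/2) ≈ 0.897911.
With a = amp(|10⟩) = 0.2901 and b = amp(|11⟩) = 0.8895:
new amp(|10⟩) = (0.440177)·a + (-0.897911i)·b = (0.1277 - 0.7987i)
new amp(|11⟩) = (-0.897911i)·a + (0.440177)·b = (0.3915 - 0.2605i)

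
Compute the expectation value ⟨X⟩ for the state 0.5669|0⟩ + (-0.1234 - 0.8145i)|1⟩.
-0.1399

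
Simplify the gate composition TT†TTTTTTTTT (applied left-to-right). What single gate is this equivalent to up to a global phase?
T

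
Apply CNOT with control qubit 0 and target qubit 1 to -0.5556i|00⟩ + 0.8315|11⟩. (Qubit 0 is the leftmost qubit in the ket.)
-0.5556i|00⟩ + 0.8315|10⟩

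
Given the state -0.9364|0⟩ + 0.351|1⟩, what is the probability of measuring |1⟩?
0.1232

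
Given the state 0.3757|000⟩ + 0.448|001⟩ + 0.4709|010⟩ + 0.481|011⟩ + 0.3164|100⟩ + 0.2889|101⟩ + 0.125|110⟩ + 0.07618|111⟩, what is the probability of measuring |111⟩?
0.005803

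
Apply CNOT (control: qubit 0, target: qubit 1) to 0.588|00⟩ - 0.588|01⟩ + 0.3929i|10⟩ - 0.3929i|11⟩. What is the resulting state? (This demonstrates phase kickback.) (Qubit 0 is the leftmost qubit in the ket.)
0.588|00⟩ - 0.588|01⟩ - 0.3929i|10⟩ + 0.3929i|11⟩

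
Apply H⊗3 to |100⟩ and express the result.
1/√8|000⟩ + 1/√8|001⟩ + 1/√8|010⟩ + 1/√8|011⟩ - 1/√8|100⟩ - 1/√8|101⟩ - 1/√8|110⟩ - 1/√8|111⟩

H⊗3 gives amp(|y⟩) = (1/2√2) Σ_x (−1)^(x·y) amp(|x⟩), where x·y is the number of positions in which both x and y have a 1.
|000⟩: (1)/(2√2) = 1/√8
|001⟩: (1)/(2√2) = 1/√8
|010⟩: (1)/(2√2) = 1/√8
|011⟩: (1)/(2√2) = 1/√8
|100⟩: (-1)/(2√2) = -1/√8
|101⟩: (-1)/(2√2) = -1/√8
|110⟩: (-1)/(2√2) = -1/√8
|111⟩: (-1)/(2√2) = -1/√8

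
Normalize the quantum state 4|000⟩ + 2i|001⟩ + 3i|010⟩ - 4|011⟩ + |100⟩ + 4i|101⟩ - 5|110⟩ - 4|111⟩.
0.3941|000⟩ + 0.1971i|001⟩ + 0.2956i|010⟩ - 0.3941|011⟩ + 0.09853|100⟩ + 0.3941i|101⟩ - 0.4927|110⟩ - 0.3941|111⟩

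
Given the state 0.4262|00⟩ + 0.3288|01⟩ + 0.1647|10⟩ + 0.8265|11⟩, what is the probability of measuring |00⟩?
0.1816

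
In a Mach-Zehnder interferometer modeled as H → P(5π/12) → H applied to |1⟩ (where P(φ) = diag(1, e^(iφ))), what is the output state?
(0.3706 - 0.483i)|0⟩ + (0.6294 + 0.483i)|1⟩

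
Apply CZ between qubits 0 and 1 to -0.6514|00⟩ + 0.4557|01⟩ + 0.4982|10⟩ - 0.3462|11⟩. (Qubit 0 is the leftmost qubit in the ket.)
-0.6514|00⟩ + 0.4557|01⟩ + 0.4982|10⟩ + 0.3462|11⟩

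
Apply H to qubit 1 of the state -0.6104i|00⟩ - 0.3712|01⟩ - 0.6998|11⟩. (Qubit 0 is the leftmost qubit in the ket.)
(-0.2625 - 0.4316i)|00⟩ + (0.2625 - 0.4316i)|01⟩ - 0.4948|10⟩ + 0.4948|11⟩

H on qubit 1 mixes each pair of kets that differ only in qubit 1: amplitudes (a, b) of (|…0…⟩, |…1…⟩) become ((a + b)/√2, (a − b)/√2). Kets absent from the input have amplitude 0.
(|00⟩, |01⟩): (a, b) = (-0.6104i, -0.3712) → ((-0.2625 - 0.4316i), (0.2625 - 0.4316i))
(|10⟩, |11⟩): (a, b) = (0, -0.6998) → (-0.4948, 0.4948)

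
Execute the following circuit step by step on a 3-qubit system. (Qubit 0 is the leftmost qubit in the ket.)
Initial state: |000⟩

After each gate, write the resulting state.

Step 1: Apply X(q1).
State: |010⟩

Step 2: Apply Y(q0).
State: i|110⟩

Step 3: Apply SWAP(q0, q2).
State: i|011⟩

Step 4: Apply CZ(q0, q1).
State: i|011⟩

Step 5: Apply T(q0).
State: i|011⟩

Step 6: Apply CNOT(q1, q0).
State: i|111⟩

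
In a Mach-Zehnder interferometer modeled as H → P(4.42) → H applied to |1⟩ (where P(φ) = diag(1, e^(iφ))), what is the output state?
(0.6441 + 0.4788i)|0⟩ + (0.3559 - 0.4788i)|1⟩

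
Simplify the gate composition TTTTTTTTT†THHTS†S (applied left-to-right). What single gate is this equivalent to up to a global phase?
T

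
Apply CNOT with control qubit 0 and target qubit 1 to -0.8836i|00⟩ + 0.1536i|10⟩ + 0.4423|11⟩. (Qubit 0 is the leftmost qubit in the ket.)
-0.8836i|00⟩ + 0.4423|10⟩ + 0.1536i|11⟩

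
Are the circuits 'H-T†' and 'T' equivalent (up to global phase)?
No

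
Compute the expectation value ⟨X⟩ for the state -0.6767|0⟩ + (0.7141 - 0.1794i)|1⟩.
-0.9665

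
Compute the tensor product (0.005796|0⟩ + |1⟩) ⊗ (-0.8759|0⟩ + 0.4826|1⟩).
-0.005077|00⟩ + 0.002797|01⟩ - 0.8759|10⟩ + 0.4826|11⟩

amp(|b₁b₂…⟩) = product of the factor amplitudes for bits b₁, b₂, …; only kets whose every factor amplitude is nonzero survive.
|00⟩: (0.005796)(-0.8759) = -0.005077
|01⟩: (0.005796)(0.4826) = 0.002797
|10⟩: (1)(-0.8759) = -0.8759
|11⟩: (1)(0.4826) = 0.4826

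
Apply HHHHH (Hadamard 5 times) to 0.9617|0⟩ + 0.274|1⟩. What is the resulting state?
0.8738|0⟩ + 0.4863|1⟩

H² = I, so H^5 = H: a single Hadamard. With (a, b) = (0.9617, 0.274), H gives ((a + b)/√2, (a − b)/√2) = (0.8738, 0.4863).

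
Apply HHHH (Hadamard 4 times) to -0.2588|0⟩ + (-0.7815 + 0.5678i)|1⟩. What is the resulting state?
-0.2588|0⟩ + (-0.7815 + 0.5678i)|1⟩

H² = I, so an even number of Hadamards cancels: H^4 = I and the state is unchanged.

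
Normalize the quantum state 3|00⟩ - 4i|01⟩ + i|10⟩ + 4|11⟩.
0.4629|00⟩ - 0.6172i|01⟩ + 0.1543i|10⟩ + 0.6172|11⟩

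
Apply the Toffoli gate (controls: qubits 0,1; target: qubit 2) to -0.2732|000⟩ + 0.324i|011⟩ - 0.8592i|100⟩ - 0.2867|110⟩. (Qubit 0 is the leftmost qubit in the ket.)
-0.2732|000⟩ + 0.324i|011⟩ - 0.8592i|100⟩ - 0.2867|111⟩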